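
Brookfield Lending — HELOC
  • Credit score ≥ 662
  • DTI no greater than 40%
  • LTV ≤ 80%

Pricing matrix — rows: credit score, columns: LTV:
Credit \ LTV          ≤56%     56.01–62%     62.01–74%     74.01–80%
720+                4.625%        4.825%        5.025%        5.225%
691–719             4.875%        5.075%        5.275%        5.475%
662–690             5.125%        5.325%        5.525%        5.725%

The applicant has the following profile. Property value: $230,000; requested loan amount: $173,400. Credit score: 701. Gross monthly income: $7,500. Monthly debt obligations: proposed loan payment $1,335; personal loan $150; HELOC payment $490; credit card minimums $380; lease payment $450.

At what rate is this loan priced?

5.475%

Credit score 701 ≥ 662; Total monthly debts = (1,335 + 150 + 490 + 380 + 450) = 2,805. Debt-to-income = 2,805/7,500 = 37.4% — meets 40% limit
Loan-to-value = 173,400/230,000 = 75.4% — pass (80% max)
Row: 701 falls in 691–719. Column: 75.4% falls in 74.01–80%. Rate = 5.475%.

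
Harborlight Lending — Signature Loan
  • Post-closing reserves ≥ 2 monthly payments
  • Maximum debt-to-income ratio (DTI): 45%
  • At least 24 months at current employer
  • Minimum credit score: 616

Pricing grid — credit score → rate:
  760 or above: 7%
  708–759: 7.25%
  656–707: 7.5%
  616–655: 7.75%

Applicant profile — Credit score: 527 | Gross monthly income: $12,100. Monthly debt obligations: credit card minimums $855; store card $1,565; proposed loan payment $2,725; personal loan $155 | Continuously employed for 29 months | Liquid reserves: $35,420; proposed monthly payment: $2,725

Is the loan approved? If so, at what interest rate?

Credit score 527 < 616 (below minimum)
Liquid reserves cover 35,420/2,725 = 13.0 months — ≥ 2 required
Employment 29 ≥ 24 months
Total monthly debts = (855 + 1,565 + 2,725 + 155) = 5,300. DTI = 5,300/12,100 = 43.8% ≤ 45%
Not all requirements met → denied.

Denied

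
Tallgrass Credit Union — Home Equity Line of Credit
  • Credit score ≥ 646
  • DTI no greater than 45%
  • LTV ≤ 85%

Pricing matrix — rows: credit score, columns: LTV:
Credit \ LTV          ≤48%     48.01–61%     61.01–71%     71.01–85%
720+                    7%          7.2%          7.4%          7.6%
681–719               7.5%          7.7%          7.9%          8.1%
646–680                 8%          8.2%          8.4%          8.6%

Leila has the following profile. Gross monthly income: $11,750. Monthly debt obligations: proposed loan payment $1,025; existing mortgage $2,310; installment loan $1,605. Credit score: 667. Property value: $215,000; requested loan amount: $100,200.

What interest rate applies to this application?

8%

Credit score 667 ≥ 646; Total monthly debts = (1,025 + 2,310 + 1,605) = 4,940. DTI = 4,940/11,750 = 42% ≤ 45%
Loan-to-value = 100,200/215,000 = 46.6% — pass (85% max)
Credit 667 → row 646–680; LTV 46.6% → column ≤48%. Grid cell → 8%.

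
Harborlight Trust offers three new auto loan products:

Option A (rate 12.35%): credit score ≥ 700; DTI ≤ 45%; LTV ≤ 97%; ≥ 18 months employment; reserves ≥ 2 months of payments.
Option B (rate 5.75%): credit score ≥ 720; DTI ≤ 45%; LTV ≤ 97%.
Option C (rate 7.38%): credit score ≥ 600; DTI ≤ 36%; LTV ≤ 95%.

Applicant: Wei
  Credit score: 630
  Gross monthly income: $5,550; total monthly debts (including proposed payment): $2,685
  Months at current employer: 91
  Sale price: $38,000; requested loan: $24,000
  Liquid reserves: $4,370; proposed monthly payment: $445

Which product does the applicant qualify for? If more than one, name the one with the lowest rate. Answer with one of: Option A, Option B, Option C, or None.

DTI = 2,685/5,550 = 48.4%.
LTV = 24,000/38,000 = 63.2%.
Reserves = 4,370/445 = 9.8 months.
Option A: score 630 < 700; DTI 48.4% > 45%; LTV 63.2% ≤ 97%; employment 91 ≥ 18 mo; reserves 9.8 ≥ 2 mo → does not qualify.
Option B: score 630 < 720; DTI 48.4% > 45%; LTV 63.2% ≤ 97% → does not qualify.
Option C: score 630 ≥ 600; DTI 48.4% > 36%; LTV 63.2% ≤ 95% → does not qualify.

None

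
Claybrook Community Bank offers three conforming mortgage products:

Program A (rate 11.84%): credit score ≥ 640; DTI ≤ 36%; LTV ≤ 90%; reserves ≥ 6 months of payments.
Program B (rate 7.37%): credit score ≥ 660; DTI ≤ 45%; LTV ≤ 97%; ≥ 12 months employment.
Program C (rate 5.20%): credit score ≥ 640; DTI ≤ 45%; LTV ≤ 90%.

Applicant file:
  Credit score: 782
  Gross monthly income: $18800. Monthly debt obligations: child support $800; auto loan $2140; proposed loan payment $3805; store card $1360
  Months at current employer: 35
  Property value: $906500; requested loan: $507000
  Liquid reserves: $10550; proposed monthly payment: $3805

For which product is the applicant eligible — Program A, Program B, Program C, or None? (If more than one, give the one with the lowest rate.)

Program C

Total debts = (800 + 2,140 + 3,805 + 1,360) = 8,105; DTI = 8,105/18,800 = 43.1%.
LTV = 507,000/906,500 = 55.9%.
Reserves = 10,550/3,805 = 2.8 months.
Program A: score 782 ≥ 640; DTI 43.1% > 36%; LTV 55.9% ≤ 90%; reserves 2.8 < 6 mo → does not qualify.
Program B: score 782 ≥ 660; DTI 43.1% ≤ 45%; LTV 55.9% ≤ 97%; employment 35 ≥ 12 mo → qualifies.
Program C: score 782 ≥ 640; DTI 43.1% ≤ 45%; LTV 55.9% ≤ 90% → qualifies.
Qualifying: Program B, Program C. Lowest rate is 5.20% → Program C.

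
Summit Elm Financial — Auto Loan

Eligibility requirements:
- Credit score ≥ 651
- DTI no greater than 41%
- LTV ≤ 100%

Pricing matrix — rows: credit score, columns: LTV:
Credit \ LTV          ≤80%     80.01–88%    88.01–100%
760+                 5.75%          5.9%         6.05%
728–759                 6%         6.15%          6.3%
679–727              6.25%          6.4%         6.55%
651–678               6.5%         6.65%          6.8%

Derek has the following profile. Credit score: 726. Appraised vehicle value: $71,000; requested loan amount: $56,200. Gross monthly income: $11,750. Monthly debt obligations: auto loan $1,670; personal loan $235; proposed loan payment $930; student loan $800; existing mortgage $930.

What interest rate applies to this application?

6.25%

Credit score 726 ≥ 651; Total monthly debts = (1,670 + 235 + 930 + 800 + 930) = 4,565. Debt-to-income = 4,565/11,750 = 38.9% — meets 41% limit
Loan-to-value = 56,200/71,000 = 79.2% — pass (100% max)
Row: 726 falls in 679–727. Column: 79.2% falls in ≤80%. Rate = 6.25%.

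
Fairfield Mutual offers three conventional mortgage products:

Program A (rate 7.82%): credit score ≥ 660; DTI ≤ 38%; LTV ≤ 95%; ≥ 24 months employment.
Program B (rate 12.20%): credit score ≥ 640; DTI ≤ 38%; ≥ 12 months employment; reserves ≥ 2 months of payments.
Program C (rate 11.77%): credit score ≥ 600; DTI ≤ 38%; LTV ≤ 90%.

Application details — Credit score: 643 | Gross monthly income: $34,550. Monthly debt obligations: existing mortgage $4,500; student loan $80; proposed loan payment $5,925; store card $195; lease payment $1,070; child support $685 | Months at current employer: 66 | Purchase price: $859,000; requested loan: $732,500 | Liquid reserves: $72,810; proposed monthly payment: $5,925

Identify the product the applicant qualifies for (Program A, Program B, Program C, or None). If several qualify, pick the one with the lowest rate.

Total debts = (4,500 + 80 + 5,925 + 195 + 1,070 + 685) = 12,455; DTI = 12,455/34,550 = 36%.
LTV = 732,500/859,000 = 85.3%.
Reserves = 72,810/5,925 = 12.3 months.
Program A: score 643 < 660; DTI 36% ≤ 38%; LTV 85.3% ≤ 95%; employment 66 ≥ 24 mo → does not qualify.
Program B: score 643 ≥ 640; DTI 36% ≤ 38%; employment 66 ≥ 12 mo; reserves 12.3 ≥ 2 mo → qualifies.
Program C: score 643 ≥ 600; DTI 36% ≤ 38%; LTV 85.3% ≤ 90% → qualifies.
Qualifying: Program B, Program C. Lowest rate is 11.77% → Program C.

Program C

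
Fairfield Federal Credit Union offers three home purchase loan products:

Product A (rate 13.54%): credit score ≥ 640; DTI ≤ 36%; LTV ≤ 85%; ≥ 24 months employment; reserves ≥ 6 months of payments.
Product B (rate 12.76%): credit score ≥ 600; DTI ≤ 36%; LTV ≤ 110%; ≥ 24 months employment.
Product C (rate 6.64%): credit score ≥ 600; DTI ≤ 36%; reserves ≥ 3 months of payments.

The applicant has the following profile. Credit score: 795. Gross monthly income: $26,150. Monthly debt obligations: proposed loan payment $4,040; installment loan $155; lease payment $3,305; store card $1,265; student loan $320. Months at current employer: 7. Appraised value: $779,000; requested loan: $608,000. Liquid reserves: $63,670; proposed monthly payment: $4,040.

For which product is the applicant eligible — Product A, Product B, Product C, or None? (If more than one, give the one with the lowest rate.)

Product C

Total debts = (4,040 + 155 + 3,305 + 1,265 + 320) = 9,085; DTI = 9,085/26,150 = 34.7%.
LTV = 608,000/779,000 = 78%.
Reserves = 63,670/4,040 = 15.8 months.
Product A: score 795 ≥ 640; DTI 34.7% ≤ 36%; LTV 78% ≤ 85%; employment 7 < 24 mo; reserves 15.8 ≥ 6 mo → does not qualify.
Product B: score 795 ≥ 600; DTI 34.7% ≤ 36%; LTV 78% ≤ 110%; employment 7 < 24 mo → does not qualify.
Product C: score 795 ≥ 600; DTI 34.7% ≤ 36%; reserves 15.8 ≥ 3 mo → qualifies.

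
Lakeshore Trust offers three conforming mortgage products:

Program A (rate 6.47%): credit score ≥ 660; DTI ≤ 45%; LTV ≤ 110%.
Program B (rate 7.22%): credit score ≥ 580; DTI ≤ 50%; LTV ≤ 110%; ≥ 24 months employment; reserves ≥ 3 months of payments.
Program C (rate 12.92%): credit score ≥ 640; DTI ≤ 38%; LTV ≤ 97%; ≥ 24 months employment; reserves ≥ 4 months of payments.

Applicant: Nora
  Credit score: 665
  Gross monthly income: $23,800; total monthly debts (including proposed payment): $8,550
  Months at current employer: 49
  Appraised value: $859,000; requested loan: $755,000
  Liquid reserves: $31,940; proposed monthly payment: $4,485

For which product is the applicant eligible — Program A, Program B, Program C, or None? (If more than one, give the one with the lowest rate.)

Program A

DTI = 8,550/23,800 = 35.9%.
LTV = 755,000/859,000 = 87.9%.
Reserves = 31,940/4,485 = 7.1 months.
Program A: score 665 ≥ 660; DTI 35.9% ≤ 45%; LTV 87.9% ≤ 110% → qualifies.
Program B: score 665 ≥ 580; DTI 35.9% ≤ 50%; LTV 87.9% ≤ 110%; employment 49 ≥ 24 mo; reserves 7.1 ≥ 3 mo → qualifies.
Program C: score 665 ≥ 640; DTI 35.9% ≤ 38%; LTV 87.9% ≤ 97%; employment 49 ≥ 24 mo; reserves 7.1 ≥ 4 mo → qualifies.
Qualifying: Program A, Program B, Program C. Lowest rate is 6.47% → Program A.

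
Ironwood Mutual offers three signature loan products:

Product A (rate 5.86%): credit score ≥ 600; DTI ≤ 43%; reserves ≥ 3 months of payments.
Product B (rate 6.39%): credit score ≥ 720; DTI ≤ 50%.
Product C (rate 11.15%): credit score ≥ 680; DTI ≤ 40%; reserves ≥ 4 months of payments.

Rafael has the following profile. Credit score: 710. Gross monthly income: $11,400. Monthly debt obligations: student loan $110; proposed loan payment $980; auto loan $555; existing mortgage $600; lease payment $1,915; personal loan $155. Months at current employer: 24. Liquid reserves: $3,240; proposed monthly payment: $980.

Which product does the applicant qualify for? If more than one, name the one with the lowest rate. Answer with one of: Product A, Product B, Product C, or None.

Total debts = (110 + 980 + 555 + 600 + 1,915 + 155) = 4,315; DTI = 4,315/11,400 = 37.9%.
Reserves = 3,240/980 = 3.3 months.
Product A: score 710 ≥ 600; DTI 37.9% ≤ 43%; reserves 3.3 ≥ 3 mo → qualifies.
Product B: score 710 < 720; DTI 37.9% ≤ 50% → does not qualify.
Product C: score 710 ≥ 680; DTI 37.9% ≤ 40%; reserves 3.3 < 4 mo → does not qualify.

Product A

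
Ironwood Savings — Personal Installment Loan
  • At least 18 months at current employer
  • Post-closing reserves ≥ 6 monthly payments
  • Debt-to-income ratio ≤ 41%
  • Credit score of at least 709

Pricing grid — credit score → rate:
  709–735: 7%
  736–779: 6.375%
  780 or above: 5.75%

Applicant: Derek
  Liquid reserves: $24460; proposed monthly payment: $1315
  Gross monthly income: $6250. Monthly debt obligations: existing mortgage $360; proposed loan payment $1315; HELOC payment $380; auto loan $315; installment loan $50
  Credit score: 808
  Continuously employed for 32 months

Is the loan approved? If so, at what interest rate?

Credit score 808 ≥ 709 (meets minimum)
Reserves: 24,460 ÷ 1,315 = 18.6 months (meets 6-month minimum)
Total monthly debts = (360 + 1,315 + 380 + 315 + 50) = 2,420. Debt-to-income = 2,420/6,250 = 38.7% — meets 41% limit
Employment 32 ≥ 18 months
All requirements met. Score 808 falls in the 780 or above tier → 5.75%.

Approved at 5.75%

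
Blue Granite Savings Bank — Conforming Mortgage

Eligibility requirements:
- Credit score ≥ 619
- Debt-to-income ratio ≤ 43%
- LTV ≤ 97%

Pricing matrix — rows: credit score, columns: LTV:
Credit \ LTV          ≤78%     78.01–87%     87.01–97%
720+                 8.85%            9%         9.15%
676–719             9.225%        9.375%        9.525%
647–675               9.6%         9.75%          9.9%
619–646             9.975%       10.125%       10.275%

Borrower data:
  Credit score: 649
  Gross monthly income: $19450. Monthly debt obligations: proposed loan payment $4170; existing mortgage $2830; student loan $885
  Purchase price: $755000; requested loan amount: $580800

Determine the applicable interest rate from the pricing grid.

Credit score 649 ≥ 619; Total monthly debts = (4,170 + 2,830 + 885) = 7,885. DTI = 7,885/19,450 = 40.5% ≤ 43%
Loan-to-value = 580,800/755,000 = 76.9% — pass (97% max)
Row: 649 falls in 647–675. Column: 76.9% falls in ≤78%. Rate = 9.6%.

9.6%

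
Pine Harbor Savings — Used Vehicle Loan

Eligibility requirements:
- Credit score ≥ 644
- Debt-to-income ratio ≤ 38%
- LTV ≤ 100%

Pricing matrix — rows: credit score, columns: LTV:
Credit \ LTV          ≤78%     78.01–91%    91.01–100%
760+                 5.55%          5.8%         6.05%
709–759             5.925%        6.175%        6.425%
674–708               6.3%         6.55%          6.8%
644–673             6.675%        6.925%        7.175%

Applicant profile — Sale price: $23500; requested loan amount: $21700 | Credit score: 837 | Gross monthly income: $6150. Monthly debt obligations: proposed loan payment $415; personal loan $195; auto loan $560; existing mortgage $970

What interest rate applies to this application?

6.05%

Credit score 837 ≥ 644; Total monthly debts = (415 + 195 + 560 + 970) = 2,140. DTI: 2,140 ÷ 6,150 = 34.8%, within the 38% cap
Loan-to-value = 21,700/23,500 = 92.3% — pass (100% max)
Row: 837 falls in 760+. Column: 92.3% falls in 91.01–100%. Rate = 6.05%.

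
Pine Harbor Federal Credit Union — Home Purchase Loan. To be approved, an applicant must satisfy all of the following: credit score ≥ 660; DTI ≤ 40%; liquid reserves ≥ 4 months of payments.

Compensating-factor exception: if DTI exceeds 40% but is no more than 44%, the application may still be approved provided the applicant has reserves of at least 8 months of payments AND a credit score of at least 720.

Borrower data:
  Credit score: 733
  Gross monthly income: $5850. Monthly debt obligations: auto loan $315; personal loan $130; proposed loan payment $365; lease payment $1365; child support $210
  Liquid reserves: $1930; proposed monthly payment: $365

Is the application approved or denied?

Denied

Credit score 733 ≥ 660 (meets base)
Total debts = (315 + 130 + 365 + 1,365 + 210) = 2,385. DTI = 2,385/5,850 = 40.8% > 40% — standard DTI limit exceeded.
Liquid reserves cover 1,930/365 = 5.3 months — ≥ 4 required
DTI 40.8% is within the 40%–44% exception band; checking compensating factors.
Reserves 5.3 < 8 months; credit score 733 ≥ 720.
Compensating-factor requirement not fully met.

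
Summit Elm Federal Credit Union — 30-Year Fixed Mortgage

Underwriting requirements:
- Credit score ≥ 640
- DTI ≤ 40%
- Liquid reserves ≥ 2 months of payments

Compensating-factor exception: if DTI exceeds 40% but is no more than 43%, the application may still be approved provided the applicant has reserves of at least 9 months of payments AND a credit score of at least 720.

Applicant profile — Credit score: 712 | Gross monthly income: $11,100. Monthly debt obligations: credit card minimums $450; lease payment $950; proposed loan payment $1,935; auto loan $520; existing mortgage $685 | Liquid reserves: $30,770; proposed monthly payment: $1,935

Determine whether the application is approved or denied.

Credit score 712 ≥ 640 (meets base)
Total debts = (450 + 950 + 1,935 + 520 + 685) = 4,540. DTI = 4,540/11,100 = 40.9% > 40% — standard DTI limit exceeded.
Reserves: 30,770 ÷ 1,935 = 15.9 months (meets 2-month minimum)
40.9% falls in the override range (40%–43%), so the compensating-factor test applies.
Reserves 15.9 ≥ 9 months; credit score 712 < 720.
Compensating-factor requirement not fully met.

Denied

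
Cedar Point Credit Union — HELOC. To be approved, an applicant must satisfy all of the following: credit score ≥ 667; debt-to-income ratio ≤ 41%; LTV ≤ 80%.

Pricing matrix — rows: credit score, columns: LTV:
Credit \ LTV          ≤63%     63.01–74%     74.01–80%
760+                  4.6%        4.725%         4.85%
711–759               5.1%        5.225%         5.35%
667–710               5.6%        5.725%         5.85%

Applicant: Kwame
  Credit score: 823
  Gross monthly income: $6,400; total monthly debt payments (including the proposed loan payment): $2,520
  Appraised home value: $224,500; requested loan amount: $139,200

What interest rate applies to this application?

4.6%

Credit score 823 ≥ 667; DTI = 2,520/6,400 = 39.4% ≤ 41%
LTV = 139,200/224,500 = 62% ≤ 80%
Row: 823 falls in 760+. Column: 62% falls in ≤63%. Rate = 4.6%.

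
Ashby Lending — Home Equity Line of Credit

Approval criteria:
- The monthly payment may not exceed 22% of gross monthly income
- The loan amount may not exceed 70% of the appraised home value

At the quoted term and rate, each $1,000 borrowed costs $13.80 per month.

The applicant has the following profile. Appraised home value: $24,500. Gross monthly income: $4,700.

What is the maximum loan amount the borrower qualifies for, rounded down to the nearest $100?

Payment cap: 22% × $4,700 = $1,034/month.
At $13.80 per $1,000, that supports 1,034/13.80 × 1,000 ≈ $74,927 → $74,900.
LTV cap: 70% × $24,500 = $17,150 → $17,100.
Binding constraint: loan-to-value.

$17,100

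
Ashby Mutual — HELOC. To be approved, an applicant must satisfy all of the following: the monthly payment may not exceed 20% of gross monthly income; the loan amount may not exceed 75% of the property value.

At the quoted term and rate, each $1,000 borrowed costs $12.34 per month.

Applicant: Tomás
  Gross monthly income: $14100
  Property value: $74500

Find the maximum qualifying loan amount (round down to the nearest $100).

$55,800

Payment cap: 20% × $14,100 = $2,820/month.
At $12.34 per $1,000, that supports 2,820/12.34 × 1,000 ≈ $228,525 → $228,500.
LTV cap: 75% × $74,500 = $55,875 → $55,800.
Binding constraint: loan-to-value.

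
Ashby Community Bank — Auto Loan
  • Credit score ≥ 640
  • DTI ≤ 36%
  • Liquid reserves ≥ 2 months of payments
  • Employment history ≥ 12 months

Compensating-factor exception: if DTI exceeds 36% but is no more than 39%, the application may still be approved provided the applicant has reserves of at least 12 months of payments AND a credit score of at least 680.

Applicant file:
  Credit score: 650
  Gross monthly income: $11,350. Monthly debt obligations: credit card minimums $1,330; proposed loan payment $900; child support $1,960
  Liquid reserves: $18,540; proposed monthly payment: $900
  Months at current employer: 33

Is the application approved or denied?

Credit score 650 ≥ 640 (meets base)
Total debts = (1,330 + 900 + 1,960) = 4,190. DTI = 4,190/11,350 = 36.9% > 36% — standard DTI limit exceeded.
Reserves = 18,540/900 = 20.6 months ≥ 2
Employment 33 ≥ 12 months
36.9% falls in the override range (36%–39%), so the compensating-factor test applies.
Reserves 20.6 ≥ 12 months; credit score 650 < 680.
Compensating-factor requirement not fully met.

Denied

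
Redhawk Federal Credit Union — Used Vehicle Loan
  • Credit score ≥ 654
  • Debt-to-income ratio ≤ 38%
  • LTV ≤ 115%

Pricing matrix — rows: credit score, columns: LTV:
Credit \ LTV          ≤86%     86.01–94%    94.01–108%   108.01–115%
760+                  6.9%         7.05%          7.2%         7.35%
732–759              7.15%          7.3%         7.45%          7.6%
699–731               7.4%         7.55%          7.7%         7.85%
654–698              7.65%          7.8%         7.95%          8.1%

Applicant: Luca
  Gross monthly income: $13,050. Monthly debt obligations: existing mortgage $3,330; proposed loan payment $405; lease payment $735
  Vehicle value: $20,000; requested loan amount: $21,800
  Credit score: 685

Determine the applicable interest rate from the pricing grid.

8.1%

Credit score 685 ≥ 654; Total monthly debts = (3,330 + 405 + 735) = 4,470. Debt-to-income = 4,470/13,050 = 34.3% — meets 38% limit
LTV: 21,800 ÷ 20,000 = 109%, within 115% cap
Row: 685 falls in 654–698. Column: 109% falls in 108.01–115%. Rate = 8.1%.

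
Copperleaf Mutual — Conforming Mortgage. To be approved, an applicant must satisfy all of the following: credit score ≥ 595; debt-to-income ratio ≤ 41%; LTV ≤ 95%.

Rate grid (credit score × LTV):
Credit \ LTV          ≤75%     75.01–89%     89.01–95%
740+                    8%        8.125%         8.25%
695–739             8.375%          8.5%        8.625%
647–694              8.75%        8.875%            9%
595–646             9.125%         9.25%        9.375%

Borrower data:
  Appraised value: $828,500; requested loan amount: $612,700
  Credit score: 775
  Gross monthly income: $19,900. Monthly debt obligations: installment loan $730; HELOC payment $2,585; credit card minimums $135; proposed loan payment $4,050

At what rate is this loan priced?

8%

Credit score 775 ≥ 595; Total monthly debts = (730 + 2,585 + 135 + 4,050) = 7,500. Debt-to-income = 7,500/19,900 = 37.7% — meets 41% limit
LTV = 612,700/828,500 = 74% ≤ 95%
Credit 775 → row 740+; LTV 74% → column ≤75%. Grid cell → 8%.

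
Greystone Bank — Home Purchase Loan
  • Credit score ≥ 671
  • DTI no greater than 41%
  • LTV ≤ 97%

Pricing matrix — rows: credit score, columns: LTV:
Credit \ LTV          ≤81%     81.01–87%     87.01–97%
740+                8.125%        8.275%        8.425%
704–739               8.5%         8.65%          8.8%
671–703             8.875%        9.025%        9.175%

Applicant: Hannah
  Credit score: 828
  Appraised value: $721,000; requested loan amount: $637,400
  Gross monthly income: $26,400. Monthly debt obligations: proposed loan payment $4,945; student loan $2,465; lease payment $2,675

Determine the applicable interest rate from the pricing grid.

8.425%

Credit score 828 ≥ 671; Total monthly debts = (4,945 + 2,465 + 2,675) = 10,085. Debt-to-income = 10,085/26,400 = 38.2% — meets 41% limit
Loan-to-value = 637,400/721,000 = 88.4% — pass (97% max)
Credit 828 → row 740+; LTV 88.4% → column 87.01–97%. Grid cell → 8.425%.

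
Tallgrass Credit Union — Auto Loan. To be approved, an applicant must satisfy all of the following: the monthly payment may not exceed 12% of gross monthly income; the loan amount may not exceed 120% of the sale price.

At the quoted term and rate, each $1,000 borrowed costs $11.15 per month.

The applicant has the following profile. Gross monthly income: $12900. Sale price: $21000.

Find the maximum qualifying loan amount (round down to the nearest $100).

Payment cap: 12% × $12,900 = $1,548/month.
At $11.15 per $1,000, that supports 1,548/11.15 × 1,000 ≈ $138,834 → $138,800.
LTV cap: 120% × $21,000 = $25,200 → $25,200.
Binding constraint: loan-to-value.

$25,200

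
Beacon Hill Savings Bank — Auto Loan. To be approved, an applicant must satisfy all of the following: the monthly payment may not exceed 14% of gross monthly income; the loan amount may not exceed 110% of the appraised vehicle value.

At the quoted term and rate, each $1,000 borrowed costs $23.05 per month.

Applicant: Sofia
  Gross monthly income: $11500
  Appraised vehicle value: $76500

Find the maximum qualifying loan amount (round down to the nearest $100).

$69,800

Payment cap: 14% × $11,500 = $1,610/month.
At $23.05 per $1,000, that supports 1,610/23.05 × 1,000 ≈ $69,848 → $69,800.
LTV cap: 110% × $76,500 = $84,150 → $84,100.
Binding constraint: payment-to-income.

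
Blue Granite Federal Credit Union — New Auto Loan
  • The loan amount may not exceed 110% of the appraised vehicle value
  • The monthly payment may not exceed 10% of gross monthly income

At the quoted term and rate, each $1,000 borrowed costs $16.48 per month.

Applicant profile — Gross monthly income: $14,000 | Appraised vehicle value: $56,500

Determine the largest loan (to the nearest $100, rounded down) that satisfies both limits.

$62,100

Payment cap: 10% × $14,000 = $1,400/month.
At $16.48 per $1,000, that supports 1,400/16.48 × 1,000 ≈ $84,951 → $84,900.
LTV cap: 110% × $56,500 = $62,150 → $62,100.
Binding constraint: loan-to-value.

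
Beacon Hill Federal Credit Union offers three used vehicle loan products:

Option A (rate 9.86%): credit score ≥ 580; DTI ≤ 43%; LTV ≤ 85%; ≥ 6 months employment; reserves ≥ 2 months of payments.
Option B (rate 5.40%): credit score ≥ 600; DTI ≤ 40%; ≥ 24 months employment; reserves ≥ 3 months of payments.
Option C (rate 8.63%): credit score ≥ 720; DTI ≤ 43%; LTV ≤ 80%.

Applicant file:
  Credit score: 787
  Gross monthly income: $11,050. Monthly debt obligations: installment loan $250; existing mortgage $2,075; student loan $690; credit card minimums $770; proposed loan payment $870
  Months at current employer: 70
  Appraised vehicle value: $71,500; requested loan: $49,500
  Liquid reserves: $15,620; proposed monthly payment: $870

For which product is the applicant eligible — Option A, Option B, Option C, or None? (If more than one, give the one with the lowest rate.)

Total debts = (250 + 2,075 + 690 + 770 + 870) = 4,655; DTI = 4,655/11,050 = 42.1%.
LTV = 49,500/71,500 = 69.2%.
Reserves = 15,620/870 = 18.0 months.
Option A: score 787 ≥ 580; DTI 42.1% ≤ 43%; LTV 69.2% ≤ 85%; employment 70 ≥ 6 mo; reserves 18.0 ≥ 2 mo → qualifies.
Option B: score 787 ≥ 600; DTI 42.1% > 40%; employment 70 ≥ 24 mo; reserves 18.0 ≥ 3 mo → does not qualify.
Option C: score 787 ≥ 720; DTI 42.1% ≤ 43%; LTV 69.2% ≤ 80% → qualifies.
Qualifying: Option A, Option C. Lowest rate is 8.63% → Option C.

Option C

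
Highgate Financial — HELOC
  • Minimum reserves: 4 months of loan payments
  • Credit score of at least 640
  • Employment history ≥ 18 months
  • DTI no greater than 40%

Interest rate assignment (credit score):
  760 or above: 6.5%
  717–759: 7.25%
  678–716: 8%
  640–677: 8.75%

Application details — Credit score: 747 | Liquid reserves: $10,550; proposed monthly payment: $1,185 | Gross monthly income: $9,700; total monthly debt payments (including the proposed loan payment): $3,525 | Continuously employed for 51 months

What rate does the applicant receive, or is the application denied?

Approved at 7.25%

Credit score 747 ≥ 640 (meets minimum)
Reserves: 10,550 ÷ 1,185 = 8.9 months (meets 4-month minimum)
Employment 51 ≥ 18 months
Debt-to-income = 3,525/9,700 = 36.3% — meets 40% limit
All requirements met. Score 747 falls in the 717–759 tier → 7.25%.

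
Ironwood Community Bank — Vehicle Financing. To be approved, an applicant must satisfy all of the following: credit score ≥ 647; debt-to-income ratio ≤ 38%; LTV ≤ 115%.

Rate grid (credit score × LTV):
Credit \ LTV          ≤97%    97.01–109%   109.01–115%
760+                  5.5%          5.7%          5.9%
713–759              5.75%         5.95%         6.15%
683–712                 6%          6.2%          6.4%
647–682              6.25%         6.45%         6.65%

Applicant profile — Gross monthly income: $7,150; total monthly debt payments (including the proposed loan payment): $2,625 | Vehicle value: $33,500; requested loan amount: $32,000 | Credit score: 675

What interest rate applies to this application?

Credit score 675 ≥ 647; Debt-to-income = 2,625/7,150 = 36.7% — meets 38% limit
LTV: 32,000 ÷ 33,500 = 95.5%, within 115% cap
Row: 675 falls in 647–682. Column: 95.5% falls in ≤97%. Rate = 6.25%.

6.25%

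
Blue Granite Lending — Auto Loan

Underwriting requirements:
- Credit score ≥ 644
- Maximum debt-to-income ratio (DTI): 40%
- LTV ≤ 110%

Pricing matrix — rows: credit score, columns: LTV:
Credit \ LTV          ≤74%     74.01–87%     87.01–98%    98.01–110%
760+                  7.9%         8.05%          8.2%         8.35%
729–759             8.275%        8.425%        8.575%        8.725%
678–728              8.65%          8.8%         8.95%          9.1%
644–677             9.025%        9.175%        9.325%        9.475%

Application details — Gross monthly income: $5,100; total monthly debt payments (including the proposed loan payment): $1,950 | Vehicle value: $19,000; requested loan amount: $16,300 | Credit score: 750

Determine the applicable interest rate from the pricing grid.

Credit score 750 ≥ 644; DTI = 1,950/5,100 = 38.2% ≤ 40%
LTV: 16,300 ÷ 19,000 = 85.8%, within 110% cap
Score 750 is in the 729–759 band; LTV 85.8% is in the 74.01–87% band → 8.425%.

8.425%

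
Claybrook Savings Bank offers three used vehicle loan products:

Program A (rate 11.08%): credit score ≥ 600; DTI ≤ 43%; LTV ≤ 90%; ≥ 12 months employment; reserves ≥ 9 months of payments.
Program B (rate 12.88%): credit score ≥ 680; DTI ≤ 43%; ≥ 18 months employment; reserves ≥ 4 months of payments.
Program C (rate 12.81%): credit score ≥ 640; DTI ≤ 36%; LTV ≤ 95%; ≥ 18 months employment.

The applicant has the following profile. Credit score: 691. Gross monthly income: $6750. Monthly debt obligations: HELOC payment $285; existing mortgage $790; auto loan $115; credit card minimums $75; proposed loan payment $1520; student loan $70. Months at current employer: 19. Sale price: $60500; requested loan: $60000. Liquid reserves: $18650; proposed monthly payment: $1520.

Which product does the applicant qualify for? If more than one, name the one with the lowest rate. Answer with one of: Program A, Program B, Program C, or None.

Total debts = (285 + 790 + 115 + 75 + 1,520 + 70) = 2,855; DTI = 2,855/6,750 = 42.3%.
LTV = 60,000/60,500 = 99.2%.
Reserves = 18,650/1,520 = 12.3 months.
Program A: score 691 ≥ 600; DTI 42.3% ≤ 43%; LTV 99.2% > 90%; employment 19 ≥ 12 mo; reserves 12.3 ≥ 9 mo → does not qualify.
Program B: score 691 ≥ 680; DTI 42.3% ≤ 43%; employment 19 ≥ 18 mo; reserves 12.3 ≥ 4 mo → qualifies.
Program C: score 691 ≥ 640; DTI 42.3% > 36%; LTV 99.2% > 95%; employment 19 ≥ 18 mo → does not qualify.

Program B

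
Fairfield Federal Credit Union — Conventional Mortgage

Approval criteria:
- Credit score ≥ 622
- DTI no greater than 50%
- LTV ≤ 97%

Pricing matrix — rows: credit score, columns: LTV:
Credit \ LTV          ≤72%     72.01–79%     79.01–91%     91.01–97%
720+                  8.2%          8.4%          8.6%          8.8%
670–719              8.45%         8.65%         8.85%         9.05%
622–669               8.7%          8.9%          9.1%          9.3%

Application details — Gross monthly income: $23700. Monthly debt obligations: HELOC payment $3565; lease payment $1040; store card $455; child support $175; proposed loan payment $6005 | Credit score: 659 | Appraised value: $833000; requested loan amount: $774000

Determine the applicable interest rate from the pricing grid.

9.3%

Credit score 659 ≥ 622; Total monthly debts = (3,565 + 1,040 + 455 + 175 + 6,005) = 11,240. DTI = 11,240/23,700 = 47.4% ≤ 50%
LTV = 774,000/833,000 = 92.9% ≤ 97%
Score 659 is in the 622–669 band; LTV 92.9% is in the 91.01–97% band → 9.3%.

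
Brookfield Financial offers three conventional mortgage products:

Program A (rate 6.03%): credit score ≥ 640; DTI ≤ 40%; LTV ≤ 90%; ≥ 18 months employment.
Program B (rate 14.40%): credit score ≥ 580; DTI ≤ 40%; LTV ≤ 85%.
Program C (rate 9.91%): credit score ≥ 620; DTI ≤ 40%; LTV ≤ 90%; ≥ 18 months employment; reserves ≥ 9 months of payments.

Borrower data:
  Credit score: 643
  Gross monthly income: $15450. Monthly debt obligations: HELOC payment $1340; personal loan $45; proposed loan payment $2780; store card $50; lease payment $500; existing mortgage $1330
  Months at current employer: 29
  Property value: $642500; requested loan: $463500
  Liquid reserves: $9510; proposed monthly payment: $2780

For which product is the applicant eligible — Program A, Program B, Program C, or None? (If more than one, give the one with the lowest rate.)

Total debts = (1,340 + 45 + 2,780 + 50 + 500 + 1,330) = 6,045; DTI = 6,045/15,450 = 39.1%.
LTV = 463,500/642,500 = 72.1%.
Reserves = 9,510/2,780 = 3.4 months.
Program A: score 643 ≥ 640; DTI 39.1% ≤ 40%; LTV 72.1% ≤ 90%; employment 29 ≥ 18 mo → qualifies.
Program B: score 643 ≥ 580; DTI 39.1% ≤ 40%; LTV 72.1% ≤ 85% → qualifies.
Program C: score 643 ≥ 620; DTI 39.1% ≤ 40%; LTV 72.1% ≤ 90%; employment 29 ≥ 18 mo; reserves 3.4 < 9 mo → does not qualify.
Qualifying: Program A, Program B. Lowest rate is 6.03% → Program A.

Program A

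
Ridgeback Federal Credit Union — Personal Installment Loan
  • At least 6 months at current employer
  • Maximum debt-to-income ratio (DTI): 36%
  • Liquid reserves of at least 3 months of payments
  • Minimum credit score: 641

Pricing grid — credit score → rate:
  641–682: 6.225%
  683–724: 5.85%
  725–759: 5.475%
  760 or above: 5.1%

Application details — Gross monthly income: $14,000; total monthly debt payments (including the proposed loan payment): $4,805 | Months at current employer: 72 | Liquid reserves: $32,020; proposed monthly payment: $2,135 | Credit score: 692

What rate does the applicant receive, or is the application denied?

Credit score 692 ≥ 641 (meets minimum)
DTI: 4,805 ÷ 14,000 = 34.3%, within the 36% cap
Employment 72 ≥ 6 months
Reserves = 32,020/2,135 = 15.0 months ≥ 3
All requirements met. Score 692 falls in the 683–724 tier → 5.85%.

Approved at 5.85%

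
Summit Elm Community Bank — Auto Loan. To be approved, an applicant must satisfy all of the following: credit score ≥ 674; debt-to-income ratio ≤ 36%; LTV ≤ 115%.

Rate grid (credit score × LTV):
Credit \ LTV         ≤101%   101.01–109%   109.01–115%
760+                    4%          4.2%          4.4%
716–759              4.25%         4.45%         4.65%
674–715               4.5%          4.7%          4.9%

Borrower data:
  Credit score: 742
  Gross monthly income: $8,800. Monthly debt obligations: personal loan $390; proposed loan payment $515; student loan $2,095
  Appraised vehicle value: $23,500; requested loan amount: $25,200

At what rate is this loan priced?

Credit score 742 ≥ 674; Total monthly debts = (390 + 515 + 2,095) = 3,000. DTI: 3,000 ÷ 8,800 = 34.1%, within the 36% cap
LTV: 25,200 ÷ 23,500 = 107.2%, within 115% cap
Score 742 is in the 716–759 band; LTV 107.2% is in the 101.01–109% band → 4.45%.

4.45%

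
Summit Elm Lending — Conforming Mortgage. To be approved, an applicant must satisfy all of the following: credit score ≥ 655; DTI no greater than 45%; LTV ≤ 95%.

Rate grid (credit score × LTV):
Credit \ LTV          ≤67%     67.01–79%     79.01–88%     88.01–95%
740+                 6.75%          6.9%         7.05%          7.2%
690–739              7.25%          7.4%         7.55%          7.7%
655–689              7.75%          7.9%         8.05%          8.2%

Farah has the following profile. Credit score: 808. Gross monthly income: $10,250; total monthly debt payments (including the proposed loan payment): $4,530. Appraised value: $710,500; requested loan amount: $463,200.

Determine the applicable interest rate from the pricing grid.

6.75%

Credit score 808 ≥ 655; Debt-to-income = 4,530/10,250 = 44.2% — meets 45% limit
LTV: 463,200 ÷ 710,500 = 65.2%, within 95% cap
Credit 808 → row 740+; LTV 65.2% → column ≤67%. Grid cell → 6.75%.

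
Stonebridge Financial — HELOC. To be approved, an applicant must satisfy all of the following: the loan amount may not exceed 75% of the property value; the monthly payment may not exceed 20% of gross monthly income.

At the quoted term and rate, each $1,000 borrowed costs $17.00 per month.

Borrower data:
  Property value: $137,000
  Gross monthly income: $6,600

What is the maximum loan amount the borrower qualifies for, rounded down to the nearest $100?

$77,600

Payment cap: 20% × $6,600 = $1,320/month.
At $17.00 per $1,000, that supports 1,320/17.00 × 1,000 ≈ $77,647 → $77,600.
LTV cap: 75% × $137,000 = $102,750 → $102,700.
Binding constraint: payment-to-income.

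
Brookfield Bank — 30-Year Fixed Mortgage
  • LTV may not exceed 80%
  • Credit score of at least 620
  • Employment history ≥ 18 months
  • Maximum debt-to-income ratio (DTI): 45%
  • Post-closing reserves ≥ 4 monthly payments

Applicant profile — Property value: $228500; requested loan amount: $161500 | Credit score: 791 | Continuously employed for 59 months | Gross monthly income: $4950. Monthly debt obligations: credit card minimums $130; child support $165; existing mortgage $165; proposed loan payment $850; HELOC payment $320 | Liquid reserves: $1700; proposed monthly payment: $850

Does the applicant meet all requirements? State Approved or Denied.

Loan-to-value = 161,500/228,500 = 70.7% — pass (80% max)
Credit score 791 ≥ 620 (meets)
Employment 59 ≥ 18 months
Total monthly debts = (130 + 165 + 165 + 850 + 320) = 1,630. DTI: 1,630 ÷ 4,950 = 32.9%, within the 45% cap
Reserves: 1,700 ÷ 850 = 2.0 months (below 4-month minimum)
Fails on reserves.

Denied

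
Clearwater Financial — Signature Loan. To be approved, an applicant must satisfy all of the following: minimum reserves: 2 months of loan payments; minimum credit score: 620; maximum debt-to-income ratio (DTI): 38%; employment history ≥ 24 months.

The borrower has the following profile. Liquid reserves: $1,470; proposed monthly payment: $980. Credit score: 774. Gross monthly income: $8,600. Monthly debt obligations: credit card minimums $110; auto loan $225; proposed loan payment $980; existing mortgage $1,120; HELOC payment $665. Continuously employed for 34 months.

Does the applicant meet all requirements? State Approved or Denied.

Denied

Reserves = 1,470/980 = 1.5 months < 2
Credit score 774 ≥ 620 (meets)
Total monthly debts = (110 + 225 + 980 + 1,120 + 665) = 3,100. DTI: 3,100 ÷ 8,600 = 36%, within the 38% cap
Employment 34 ≥ 24 months
Fails on reserves.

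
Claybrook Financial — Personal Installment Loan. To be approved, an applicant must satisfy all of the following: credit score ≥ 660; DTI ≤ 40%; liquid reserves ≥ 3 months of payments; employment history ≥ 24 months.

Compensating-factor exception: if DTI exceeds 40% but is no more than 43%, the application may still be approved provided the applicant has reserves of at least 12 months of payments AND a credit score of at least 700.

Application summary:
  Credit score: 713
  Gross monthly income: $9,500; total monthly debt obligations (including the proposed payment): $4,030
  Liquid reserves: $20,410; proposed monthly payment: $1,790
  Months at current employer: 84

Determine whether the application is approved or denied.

Denied

Credit score 713 ≥ 660 (meets base)
DTI: 4,030 ÷ 9,500 = 42.4%, over the 40% base limit.
Reserves: 20,410 ÷ 1,790 = 11.4 months (meets 3-month minimum)
Employment 84 ≥ 24 months
DTI 42.4% is within the 40%–43% exception band; checking compensating factors.
Override check — reserves: 11.4 mo (short of 12); score: 713 (ok).
Override conditions not both satisfied; exception does not apply.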